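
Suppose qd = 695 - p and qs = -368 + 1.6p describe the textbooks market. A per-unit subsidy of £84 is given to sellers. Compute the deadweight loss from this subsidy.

Pre-subsidy: 695 - p = -368 + 1.6p gives p* = 5315/13, q* = 3720/13.
With the subsidy, sellers receive ps = pb + 84 for each unit, where pb is the price buyers pay.
Supply in terms of pb becomes qs = -368 + 1.6(pb + 84) = -233.6 + 1.6pb. Setting this equal to demand: 695 - pb = -233.6 + 1.6pb, so pb = 4643/13.
Sellers receive ps = 4643/13 + 84 = 5735/13; q' = 695 − 1·(4643/13) = 4392/13.
The subsidy expands output by 4392/13 − 3720/13 = 672/13 past the efficient level; on those units the gap between marginal cost and willingness to pay runs from 0 up to 84.
DWL = ½ × 84 × 672/13 = 28224/13.

Deadweight loss = 28224/13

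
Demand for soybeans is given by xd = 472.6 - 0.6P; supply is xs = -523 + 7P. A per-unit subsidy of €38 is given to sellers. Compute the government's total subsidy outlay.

Pre-subsidy: 472.6 - 0.6P = -523 + 7P gives P* = 131, x* = 394.
With the subsidy, sellers receive Ps = Pb + 38 for each unit, where Pb is the price buyers pay.
Supply in terms of Pb becomes xs = -523 + 7(Pb + 38) = -257 + 7Pb. Setting this equal to demand: 472.6 - 0.6Pb = -257 + 7Pb, so Pb = 96.
Sellers receive Ps = 96 + 38 = 134; x' = 472.6 − 0.6·96 = 415.
Government outlay = subsidy × quantity = 38 × 415 = 15770.

Government cost = €15770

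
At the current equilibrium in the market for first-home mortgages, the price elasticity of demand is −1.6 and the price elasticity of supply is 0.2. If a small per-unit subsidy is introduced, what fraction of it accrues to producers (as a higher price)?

Producer share = 8/9

For a small subsidy around the equilibrium, the benefit split depends on the relative slopes, which at a point are proportional to the elasticities.
Buyer share = εs/(εs + |εd|) = 0.2/(0.2 + 1.6) = 1/9; seller share = |εd|/(εs + |εd|) = 8/9.
So producers capture 8/9 of the subsidy.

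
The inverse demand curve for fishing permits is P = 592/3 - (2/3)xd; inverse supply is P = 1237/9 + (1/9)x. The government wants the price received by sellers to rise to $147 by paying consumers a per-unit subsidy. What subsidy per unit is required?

At a seller price of 147, quantity supplied is -1237 + 9·147 = 86.
Buyers absorb 86 only when they pay Pb = 592/3 − (2/3)·86 = 140.
s = Ps − Pb = 147 − 140 = 7.

Required subsidy s = $7 per unit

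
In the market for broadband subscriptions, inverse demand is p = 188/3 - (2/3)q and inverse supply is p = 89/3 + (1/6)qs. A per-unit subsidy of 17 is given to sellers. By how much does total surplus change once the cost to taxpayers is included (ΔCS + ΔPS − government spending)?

Pre-subsidy: 188/3 - (2/3)q = 89/3 + (1/6)q gives q* = 39.6 and p* = 544/15.
With the subsidy, sellers receive ps = pb + 17 for each unit, where pb is the price buyers pay.
On the curves, pb = 188/3 - (2/3)q and ps = 89/3 + (1/6)q; the wedge ps − pb = 17 gives 89/3 + (1/6)q − (188/3 - (2/3)q) = 17, so q' = 60.
Then pb = 188/3 − (2/3)·60 = 68/3 and ps = 89/3 + (1/6)·60 = 119/3.
ΔCS = ½(39.6 + 60)(544/15 − 68/3) = 677.28; ΔPS = ½(39.6 + 60)(119/3 − 544/15) = 169.32.
Government spending = 17 × 60 = 1020.
Net change = 677.28 + 169.32 − 1020 = -173.4. The loss equals the DWL triangle ½·17·20.4.

Net change in total surplus = -173.4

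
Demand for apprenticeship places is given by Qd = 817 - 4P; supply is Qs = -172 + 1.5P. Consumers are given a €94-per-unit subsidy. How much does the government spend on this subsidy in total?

Government cost = 207082/11

Pre-subsidy: 817 - 4P = -172 + 1.5P gives P* = 1978/11, Q* = 1075/11.
With the rebate, buyers effectively pay Pb = Ps − 94, where Ps is the price sellers receive.
Demand in terms of Ps becomes Qd = 817 − 4(Ps − 94) = 1193 - 4Ps. Setting this equal to supply: 1193 - 4Ps = -172 + 1.5Ps, so Ps = 2730/11.
Buyers pay Pb = 2730/11 − 94 = 1696/11; Q' = -172 + 1.5·(2730/11) = 2203/11.
Government outlay = subsidy × quantity = 94 × 2203/11 = 207082/11.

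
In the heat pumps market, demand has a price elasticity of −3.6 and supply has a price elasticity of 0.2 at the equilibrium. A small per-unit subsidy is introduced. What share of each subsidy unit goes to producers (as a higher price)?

Producer share = 18/19

For a small subsidy around the equilibrium, the benefit split depends on the relative slopes, which at a point are proportional to the elasticities.
Buyer share = εs/(εs + |εd|) = 0.2/(0.2 + 3.6) = 1/19; seller share = |εd|/(εs + |εd|) = 18/19.
So producers capture 18/19 of the subsidy.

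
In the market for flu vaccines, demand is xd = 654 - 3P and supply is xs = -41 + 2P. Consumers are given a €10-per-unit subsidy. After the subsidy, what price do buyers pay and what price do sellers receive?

Buyers pay €135; sellers receive €145

Pre-subsidy: 654 - 3P = -41 + 2P gives P* = 139, x* = 237.
With the rebate, buyers effectively pay Pb = Ps − 10, where Ps is the price sellers receive.
Demand in terms of Ps becomes xd = 654 − 3(Ps − 10) = 684 - 3Ps. Setting this equal to supply: 684 - 3Ps = -41 + 2Ps, so Ps = 145.
Buyers pay Pb = 145 − 10 = 135; x' = -41 + 2·145 = 249.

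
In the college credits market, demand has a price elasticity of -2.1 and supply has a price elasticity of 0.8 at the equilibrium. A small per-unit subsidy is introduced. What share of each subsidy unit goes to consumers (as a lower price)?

For a small subsidy around the equilibrium, the benefit split depends on the relative slopes, which at a point are proportional to the elasticities.
Buyer share = εs/(εs + |εd|) = 0.8/(0.8 + 2.1) = 8/29; seller share = |εd|/(εs + |εd|) = 21/29.

Consumer share = 8/29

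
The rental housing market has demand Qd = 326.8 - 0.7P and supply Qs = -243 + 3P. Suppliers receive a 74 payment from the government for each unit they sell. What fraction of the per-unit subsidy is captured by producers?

Producer share = 7/37

Pre-subsidy: 326.8 - 0.7P = -243 + 3P gives P* = 154, Q* = 219.
With the subsidy, sellers receive Ps = Pb + 74 for each unit, where Pb is the price buyers pay.
Supply in terms of Pb becomes Qs = -243 + 3(Pb + 74) = -21 + 3Pb. Setting this equal to demand: 326.8 - 0.7Pb = -21 + 3Pb, so Pb = 94.
Sellers receive Ps = 94 + 74 = 168; Q' = 326.8 − 0.7·94 = 261.
Buyers' price falls by P* − Pb = 154 − 94 = 60; sellers' price rises by Ps − P* = 168 − 154 = 14.
So producers capture 14/74 = 7/37 of each unit of subsidy.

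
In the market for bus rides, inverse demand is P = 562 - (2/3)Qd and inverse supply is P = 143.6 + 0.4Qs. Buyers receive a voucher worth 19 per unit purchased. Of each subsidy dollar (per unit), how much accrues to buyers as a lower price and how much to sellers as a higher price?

Buyers gain 11.875 per unit; sellers gain 7.125 per unit

Pre-subsidy: 562 - (2/3)Q = 143.6 + 0.4Q gives Q* = 392.25 and P* = 300.5.
With the rebate, buyers effectively pay Pb = Ps − 19, where Ps is the price sellers receive.
On the curves, Pb = 562 - (2/3)Q and Ps = 143.6 + 0.4Q; the wedge Ps − Pb = 19 gives 143.6 + 0.4Q − (562 - (2/3)Q) = 19, so Q' = 410.0625.
Then Pb = 562 − (2/3)·410.0625 = 288.625 and Ps = 143.6 + 0.4·410.0625 = 307.625.
Buyers' price falls by P* − Pb = 300.5 − 288.625 = 11.875; sellers' price rises by Ps − P* = 307.625 − 300.5 = 7.125.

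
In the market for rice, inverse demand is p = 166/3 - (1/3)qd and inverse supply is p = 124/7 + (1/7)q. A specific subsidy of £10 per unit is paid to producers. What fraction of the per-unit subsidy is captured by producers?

Pre-subsidy: 166/3 - (1/3)q = 124/7 + (1/7)q gives q* = 79 and p* = 29.
With the subsidy, sellers receive ps = pb + 10 for each unit, where pb is the price buyers pay.
On the curves, pb = 166/3 - (1/3)q and ps = 124/7 + (1/7)q; the wedge ps − pb = 10 gives 124/7 + (1/7)q − (166/3 - (1/3)q) = 10, so q' = 100.
Then pb = 166/3 − (1/3)·100 = 22 and ps = 124/7 + (1/7)·100 = 32.
Buyers' price falls by p* − pb = 29 − 22 = 7; sellers' price rises by ps − p* = 32 − 29 = 3.
So producers capture 3/10 = 0.3 of each unit of subsidy.

Producer share = 0.3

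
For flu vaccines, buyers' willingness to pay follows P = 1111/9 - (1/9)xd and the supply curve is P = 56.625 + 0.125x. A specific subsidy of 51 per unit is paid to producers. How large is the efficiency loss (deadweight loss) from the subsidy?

Pre-subsidy: 1111/9 - (1/9)x = 56.625 + 0.125x gives x* = 283 and P* = 92.
With the subsidy, sellers receive Ps = Pb + 51 for each unit, where Pb is the price buyers pay.
On the curves, Pb = 1111/9 - (1/9)x and Ps = 56.625 + 0.125x; the wedge Ps − Pb = 51 gives 56.625 + 0.125x − (1111/9 - (1/9)x) = 51, so x' = 499.
Then Pb = 1111/9 − (1/9)·499 = 68 and Ps = 56.625 + 0.125·499 = 119.
The subsidy expands output by 499 − 283 = 216 past the efficient level; on those units the gap between marginal cost and willingness to pay runs from 0 up to 51.
DWL = ½ × 51 × 216 = 5508.

Deadweight loss = 5508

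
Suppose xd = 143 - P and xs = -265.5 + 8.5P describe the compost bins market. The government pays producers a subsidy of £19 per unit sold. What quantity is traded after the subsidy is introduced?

x' = 117

Pre-subsidy: 143 - P = -265.5 + 8.5P gives P* = 43, x* = 100.
With the subsidy, sellers receive Ps = Pb + 19 for each unit, where Pb is the price buyers pay.
Supply in terms of Pb becomes xs = -265.5 + 8.5(Pb + 19) = -104 + 8.5Pb. Setting this equal to demand: 143 - Pb = -104 + 8.5Pb, so Pb = 26.
Sellers receive Ps = 26 + 19 = 45; x' = 143 − 1·26 = 117.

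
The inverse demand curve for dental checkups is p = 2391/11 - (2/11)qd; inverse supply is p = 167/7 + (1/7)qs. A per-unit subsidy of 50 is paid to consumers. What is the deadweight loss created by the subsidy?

Pre-subsidy: 2391/11 - (2/11)q = 167/7 + (1/7)q gives q* = 596 and p* = 109.
With the rebate, buyers effectively pay pb = ps − 50, where ps is the price sellers receive.
On the curves, pb = 2391/11 - (2/11)q and ps = 167/7 + (1/7)q; the wedge ps − pb = 50 gives 167/7 + (1/7)q − (2391/11 - (2/11)q) = 50, so q' = 750.
Then pb = 2391/11 − (2/11)·750 = 81 and ps = 167/7 + (1/7)·750 = 131.
The subsidy expands output by 750 − 596 = 154 past the efficient level; on those units the gap between marginal cost and willingness to pay runs from 0 up to 50.
DWL = ½ × 50 × 154 = 3850.

Deadweight loss = 3850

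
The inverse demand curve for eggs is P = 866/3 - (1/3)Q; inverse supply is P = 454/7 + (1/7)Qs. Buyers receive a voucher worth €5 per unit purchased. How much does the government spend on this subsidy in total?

Government cost = €2402.5

Pre-subsidy: 866/3 - (1/3)Q = 454/7 + (1/7)Q gives Q* = 470 and P* = 132.
With the rebate, buyers effectively pay Pb = Ps − 5, where Ps is the price sellers receive.
On the curves, Pb = 866/3 - (1/3)Q and Ps = 454/7 + (1/7)Q; the wedge Ps − Pb = 5 gives 454/7 + (1/7)Q − (866/3 - (1/3)Q) = 5, so Q' = 480.5.
Then Pb = 866/3 − (1/3)·480.5 = 128.5 and Ps = 454/7 + (1/7)·480.5 = 133.5.
Government outlay = subsidy × quantity = 5 × 480.5 = 2402.5.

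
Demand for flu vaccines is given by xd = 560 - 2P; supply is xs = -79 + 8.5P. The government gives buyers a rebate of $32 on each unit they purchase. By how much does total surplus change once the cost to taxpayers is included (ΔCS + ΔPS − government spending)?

Net change in total surplus = -17408/21

Pre-subsidy: 560 - 2P = -79 + 8.5P gives P* = 426/7, x* = 3068/7.
With the rebate, buyers effectively pay Pb = Ps − 32, where Ps is the price sellers receive.
Demand in terms of Ps becomes xd = 560 − 2(Ps − 32) = 624 - 2Ps. Setting this equal to supply: 624 - 2Ps = -79 + 8.5Ps, so Ps = 1406/21.
Buyers pay Pb = 1406/21 − 32 = 734/21; x' = -79 + 8.5·(1406/21) = 10292/21.
ΔCS = ½(3068/7 + 10292/21)(426/7 − 734/21) = 5302912/441; ΔPS = ½(3068/7 + 10292/21)(1406/21 − 426/7) = 1247744/441.
Government spending = 32 × 10292/21 = 329344/21.
Net change = 5302912/441 + 1247744/441 − 329344/21 = -17408/21. The loss equals the DWL triangle ½·32·1088/21.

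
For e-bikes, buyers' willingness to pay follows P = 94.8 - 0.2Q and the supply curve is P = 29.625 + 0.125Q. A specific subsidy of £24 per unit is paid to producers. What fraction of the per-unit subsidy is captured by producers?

Producer share = 5/13

Pre-subsidy: 94.8 - 0.2Q = 29.625 + 0.125Q gives Q* = 2607/13 and P* = 711/13.
With the subsidy, sellers receive Ps = Pb + 24 for each unit, where Pb is the price buyers pay.
On the curves, Pb = 94.8 - 0.2Q and Ps = 29.625 + 0.125Q; the wedge Ps − Pb = 24 gives 29.625 + 0.125Q − (94.8 - 0.2Q) = 24, so Q' = 3567/13.
Then Pb = 94.8 − 0.2·(3567/13) = 519/13 and Ps = 29.625 + 0.125·(3567/13) = 831/13.
Buyers' price falls by P* − Pb = 711/13 − 519/13 = 192/13; sellers' price rises by Ps − P* = 831/13 − 711/13 = 120/13.
So producers capture (120/13)/24 = 5/13 of each unit of subsidy.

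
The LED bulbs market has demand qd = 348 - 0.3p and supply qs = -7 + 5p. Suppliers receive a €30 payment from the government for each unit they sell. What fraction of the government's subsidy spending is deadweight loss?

Pre-subsidy: 348 - 0.3p = -7 + 5p gives p* = 3550/53, q* = 17379/53.
With the subsidy, sellers receive ps = pb + 30 for each unit, where pb is the price buyers pay.
Supply in terms of pb becomes qs = -7 + 5(pb + 30) = 143 + 5pb. Setting this equal to demand: 348 - 0.3pb = 143 + 5pb, so pb = 2050/53.
Sellers receive ps = 2050/53 + 30 = 3640/53; q' = 348 − 0.3·(2050/53) = 17829/53.
ΔCS = ½(17379/53 + 17829/53)(3550/53 − 2050/53) = 26406000/2809; ΔPS = ½(17379/53 + 17829/53)(3640/53 − 3550/53) = 1584360/2809.
Government spending = 30 × 17829/53 = 534870/53.
DWL = ½ × 30 × (17829/53 − 17379/53) = 6750/53; fraction = (6750/53) / (534870/53) = 25/1981.

DWL / government spending = 25/1981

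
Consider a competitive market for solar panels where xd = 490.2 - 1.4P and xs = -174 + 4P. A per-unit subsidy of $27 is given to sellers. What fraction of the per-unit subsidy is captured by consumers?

Consumer share = 20/27

Pre-subsidy: 490.2 - 1.4P = -174 + 4P gives P* = 123, x* = 318.
With the subsidy, sellers receive Ps = Pb + 27 for each unit, where Pb is the price buyers pay.
Supply in terms of Pb becomes xs = -174 + 4(Pb + 27) = -66 + 4Pb. Setting this equal to demand: 490.2 - 1.4Pb = -66 + 4Pb, so Pb = 103.
Sellers receive Ps = 103 + 27 = 130; x' = 490.2 − 1.4·103 = 346.
Buyers' price falls by P* − Pb = 123 − 103 = 20; sellers' price rises by Ps − P* = 130 − 123 = 7.
So consumers capture 20/27 = 20/27 of each unit of subsidy.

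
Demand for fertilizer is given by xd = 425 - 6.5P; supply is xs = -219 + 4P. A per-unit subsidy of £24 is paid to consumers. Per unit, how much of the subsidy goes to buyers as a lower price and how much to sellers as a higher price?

Buyers gain 64/7 per unit; sellers gain 104/7 per unit

Pre-subsidy: 425 - 6.5P = -219 + 4P gives P* = 184/3, x* = 79/3.
With the rebate, buyers effectively pay Pb = Ps − 24, where Ps is the price sellers receive.
Demand in terms of Ps becomes xd = 425 − 6.5(Ps − 24) = 581 - 6.5Ps. Setting this equal to supply: 581 - 6.5Ps = -219 + 4Ps, so Ps = 1600/21.
Buyers pay Pb = 1600/21 − 24 = 1096/21; x' = -219 + 4·(1600/21) = 1801/21.
Buyers' price falls by P* − Pb = 184/3 − 1096/21 = 64/7; sellers' price rises by Ps − P* = 1600/21 − 184/3 = 104/7.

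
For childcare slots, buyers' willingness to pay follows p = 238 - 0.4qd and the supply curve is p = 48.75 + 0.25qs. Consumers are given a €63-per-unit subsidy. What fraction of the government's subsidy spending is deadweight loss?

Pre-subsidy: 238 - 0.4q = 48.75 + 0.25q gives q* = 3785/13 and p* = 1580/13.
With the rebate, buyers effectively pay pb = ps − 63, where ps is the price sellers receive.
On the curves, pb = 238 - 0.4q and ps = 48.75 + 0.25q; the wedge ps − pb = 63 gives 48.75 + 0.25q − (238 - 0.4q) = 63, so q' = 5045/13.
Then pb = 238 − 0.4·(5045/13) = 1076/13 and ps = 48.75 + 0.25·(5045/13) = 1895/13.
ΔCS = ½(3785/13 + 5045/13)(1580/13 − 1076/13) = 2225160/169; ΔPS = ½(3785/13 + 5045/13)(1895/13 − 1580/13) = 1390725/169.
Government spending = 63 × 5045/13 = 317835/13.
DWL = ½ × 63 × (5045/13 − 3785/13) = 39690/13; fraction = (39690/13) / (317835/13) = 126/1009.

DWL / government spending = 126/1009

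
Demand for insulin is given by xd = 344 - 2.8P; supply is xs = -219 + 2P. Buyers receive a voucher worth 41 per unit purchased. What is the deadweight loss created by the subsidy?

Deadweight loss = 11767/12

Pre-subsidy: 344 - 2.8P = -219 + 2P gives P* = 2815/24, x* = 187/12.
With the rebate, buyers effectively pay Pb = Ps − 41, where Ps is the price sellers receive.
Demand in terms of Ps becomes xd = 344 − 2.8(Ps − 41) = 458.8 - 2.8Ps. Setting this equal to supply: 458.8 - 2.8Ps = -219 + 2Ps, so Ps = 3389/24.
Buyers pay Pb = 3389/24 − 41 = 2405/24; x' = -219 + 2·(3389/24) = 761/12.
The subsidy expands output by 761/12 − 187/12 = 287/6 past the efficient level; on those units the gap between marginal cost and willingness to pay runs from 0 up to 41.
DWL = ½ × 41 × 287/6 = 11767/12.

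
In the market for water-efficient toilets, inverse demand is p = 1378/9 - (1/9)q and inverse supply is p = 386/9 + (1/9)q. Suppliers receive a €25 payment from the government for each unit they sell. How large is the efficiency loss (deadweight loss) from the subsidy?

Pre-subsidy: 1378/9 - (1/9)q = 386/9 + (1/9)q gives q* = 496 and p* = 98.
With the subsidy, sellers receive ps = pb + 25 for each unit, where pb is the price buyers pay.
On the curves, pb = 1378/9 - (1/9)q and ps = 386/9 + (1/9)q; the wedge ps − pb = 25 gives 386/9 + (1/9)q − (1378/9 - (1/9)q) = 25, so q' = 608.5.
Then pb = 1378/9 − (1/9)·608.5 = 85.5 and ps = 386/9 + (1/9)·608.5 = 110.5.
The subsidy expands output by 608.5 − 496 = 112.5 past the efficient level; on those units the gap between marginal cost and willingness to pay runs from 0 up to 25.
DWL = ½ × 25 × 112.5 = 1406.25.

Deadweight loss = €1406.25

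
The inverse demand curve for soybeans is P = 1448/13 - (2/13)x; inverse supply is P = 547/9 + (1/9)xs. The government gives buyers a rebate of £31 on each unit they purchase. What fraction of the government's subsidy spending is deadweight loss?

DWL / government spending = 117/616

Pre-subsidy: 1448/13 - (2/13)x = 547/9 + (1/9)x gives x* = 191 and P* = 82.
With the rebate, buyers effectively pay Pb = Ps − 31, where Ps is the price sellers receive.
On the curves, Pb = 1448/13 - (2/13)x and Ps = 547/9 + (1/9)x; the wedge Ps − Pb = 31 gives 547/9 + (1/9)x − (1448/13 - (2/13)x) = 31, so x' = 308.
Then Pb = 1448/13 − (2/13)·308 = 64 and Ps = 547/9 + (1/9)·308 = 95.
ΔCS = ½(191 + 308)(82 − 64) = 4491; ΔPS = ½(191 + 308)(95 − 82) = 3243.5.
Government spending = 31 × 308 = 9548.
DWL = ½ × 31 × (308 − 191) = 1813.5; fraction = 1813.5 / 9548 = 117/616.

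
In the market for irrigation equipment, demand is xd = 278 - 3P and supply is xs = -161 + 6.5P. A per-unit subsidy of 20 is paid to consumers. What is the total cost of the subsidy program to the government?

Pre-subsidy: 278 - 3P = -161 + 6.5P gives P* = 878/19, x* = 2648/19.
With the rebate, buyers effectively pay Pb = Ps − 20, where Ps is the price sellers receive.
Demand in terms of Ps becomes xd = 278 − 3(Ps − 20) = 338 - 3Ps. Setting this equal to supply: 338 - 3Ps = -161 + 6.5Ps, so Ps = 998/19.
Buyers pay Pb = 998/19 − 20 = 618/19; x' = -161 + 6.5·(998/19) = 3428/19.
Government outlay = subsidy × quantity = 20 × 3428/19 = 68560/19.

Government cost = 68560/19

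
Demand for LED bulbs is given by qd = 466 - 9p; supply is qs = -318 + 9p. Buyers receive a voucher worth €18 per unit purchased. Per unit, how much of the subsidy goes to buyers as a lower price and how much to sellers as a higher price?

Pre-subsidy: 466 - 9p = -318 + 9p gives p* = 392/9, q* = 74.
With the rebate, buyers effectively pay pb = ps − 18, where ps is the price sellers receive.
Demand in terms of ps becomes qd = 466 − 9(ps − 18) = 628 - 9ps. Setting this equal to supply: 628 - 9ps = -318 + 9ps, so ps = 473/9.
Buyers pay pb = 473/9 − 18 = 311/9; q' = -318 + 9·(473/9) = 155.
Buyers' price falls by p* − pb = 392/9 − 311/9 = 9; sellers' price rises by ps − p* = 473/9 − 392/9 = 9.

Buyers gain €9 per unit; sellers gain €9 per unit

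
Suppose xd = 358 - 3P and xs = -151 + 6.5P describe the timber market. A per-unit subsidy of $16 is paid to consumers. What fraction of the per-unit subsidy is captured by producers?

Producer share = 6/19

Pre-subsidy: 358 - 3P = -151 + 6.5P gives P* = 1018/19, x* = 3748/19.
With the rebate, buyers effectively pay Pb = Ps − 16, where Ps is the price sellers receive.
Demand in terms of Ps becomes xd = 358 − 3(Ps − 16) = 406 - 3Ps. Setting this equal to supply: 406 - 3Ps = -151 + 6.5Ps, so Ps = 1114/19.
Buyers pay Pb = 1114/19 − 16 = 810/19; x' = -151 + 6.5·(1114/19) = 4372/19.
Buyers' price falls by P* − Pb = 1018/19 − 810/19 = 208/19; sellers' price rises by Ps − P* = 1114/19 − 1018/19 = 96/19.
So producers capture (96/19)/16 = 6/19 of each unit of subsidy.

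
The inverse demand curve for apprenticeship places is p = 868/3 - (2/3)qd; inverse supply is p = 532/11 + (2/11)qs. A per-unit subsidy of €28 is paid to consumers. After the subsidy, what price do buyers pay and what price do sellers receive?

Buyers pay €78; sellers receive €106

Pre-subsidy: 868/3 - (2/3)q = 532/11 + (2/11)q gives q* = 284 and p* = 100.
With the rebate, buyers effectively pay pb = ps − 28, where ps is the price sellers receive.
On the curves, pb = 868/3 - (2/3)q and ps = 532/11 + (2/11)q; the wedge ps − pb = 28 gives 532/11 + (2/11)q − (868/3 - (2/3)q) = 28, so q' = 317.
Then pb = 868/3 − (2/3)·317 = 78 and ps = 532/11 + (2/11)·317 = 106.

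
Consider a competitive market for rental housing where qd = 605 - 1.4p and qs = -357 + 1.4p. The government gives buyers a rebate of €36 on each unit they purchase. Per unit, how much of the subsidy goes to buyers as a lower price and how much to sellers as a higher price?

Pre-subsidy: 605 - 1.4p = -357 + 1.4p gives p* = 2405/7, q* = 124.
With the rebate, buyers effectively pay pb = ps − 36, where ps is the price sellers receive.
Demand in terms of ps becomes qd = 605 − 1.4(ps − 36) = 655.4 - 1.4ps. Setting this equal to supply: 655.4 - 1.4ps = -357 + 1.4ps, so ps = 2531/7.
Buyers pay pb = 2531/7 − 36 = 2279/7; q' = -357 + 1.4·(2531/7) = 149.2.
Buyers' price falls by p* − pb = 2405/7 − 2279/7 = 18; sellers' price rises by ps − p* = 2531/7 − 2405/7 = 18.

Buyers gain €18 per unit; sellers gain €18 per unit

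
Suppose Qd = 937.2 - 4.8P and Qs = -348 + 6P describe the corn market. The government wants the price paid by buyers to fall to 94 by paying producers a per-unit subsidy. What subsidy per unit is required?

Required subsidy s = 45 per unit

At a buyer price of 94, quantity demanded is 937.2 − 4.8·94 = 486.
Sellers supply 486 only when they receive Ps with -348 + 6·Ps = 486, i.e. Ps = 139.
s = Ps − Pb = 139 − 94 = 45.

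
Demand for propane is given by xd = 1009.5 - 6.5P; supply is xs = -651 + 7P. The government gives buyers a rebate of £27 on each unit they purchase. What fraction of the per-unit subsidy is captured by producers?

Producer share = 13/27

Pre-subsidy: 1009.5 - 6.5P = -651 + 7P gives P* = 123, x* = 210.
With the rebate, buyers effectively pay Pb = Ps − 27, where Ps is the price sellers receive.
Demand in terms of Ps becomes xd = 1009.5 − 6.5(Ps − 27) = 1185 - 6.5Ps. Setting this equal to supply: 1185 - 6.5Ps = -651 + 7Ps, so Ps = 136.
Buyers pay Pb = 136 − 27 = 109; x' = -651 + 7·136 = 301.
Buyers' price falls by P* − Pb = 123 − 109 = 14; sellers' price rises by Ps − P* = 136 − 123 = 13.
So producers capture 13/27 = 13/27 of each unit of subsidy.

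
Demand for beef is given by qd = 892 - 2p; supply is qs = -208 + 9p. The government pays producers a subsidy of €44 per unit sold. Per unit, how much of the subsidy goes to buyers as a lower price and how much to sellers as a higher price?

Buyers gain €36 per unit; sellers gain €8 per unit

Pre-subsidy: 892 - 2p = -208 + 9p gives p* = 100, q* = 692.
With the subsidy, sellers receive ps = pb + 44 for each unit, where pb is the price buyers pay.
Supply in terms of pb becomes qs = -208 + 9(pb + 44) = 188 + 9pb. Setting this equal to demand: 892 - 2pb = 188 + 9pb, so pb = 64.
Sellers receive ps = 64 + 44 = 108; q' = 892 − 2·64 = 764.
Buyers' price falls by p* − pb = 100 − 64 = 36; sellers' price rises by ps − p* = 108 − 100 = 8.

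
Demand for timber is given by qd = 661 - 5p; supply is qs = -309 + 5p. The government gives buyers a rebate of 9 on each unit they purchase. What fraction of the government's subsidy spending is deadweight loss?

Pre-subsidy: 661 - 5p = -309 + 5p gives p* = 97, q* = 176.
With the rebate, buyers effectively pay pb = ps − 9, where ps is the price sellers receive.
Demand in terms of ps becomes qd = 661 − 5(ps − 9) = 706 - 5ps. Setting this equal to supply: 706 - 5ps = -309 + 5ps, so ps = 101.5.
Buyers pay pb = 101.5 − 9 = 92.5; q' = -309 + 5·101.5 = 198.5.
ΔCS = ½(176 + 198.5)(97 − 92.5) = 842.625; ΔPS = ½(176 + 198.5)(101.5 − 97) = 842.625.
Government spending = 9 × 198.5 = 1786.5.
DWL = ½ × 9 × (198.5 − 176) = 101.25; fraction = 101.25 / 1786.5 = 45/794.

DWL / government spending = 45/794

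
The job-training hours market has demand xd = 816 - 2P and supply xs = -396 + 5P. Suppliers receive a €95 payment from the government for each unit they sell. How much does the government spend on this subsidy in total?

Government cost = 402610/7

Pre-subsidy: 816 - 2P = -396 + 5P gives P* = 1212/7, x* = 3288/7.
With the subsidy, sellers receive Ps = Pb + 95 for each unit, where Pb is the price buyers pay.
Supply in terms of Pb becomes xs = -396 + 5(Pb + 95) = 79 + 5Pb. Setting this equal to demand: 816 - 2Pb = 79 + 5Pb, so Pb = 737/7.
Sellers receive Ps = 737/7 + 95 = 1402/7; x' = 816 − 2·(737/7) = 4238/7.
Government outlay = subsidy × quantity = 95 × 4238/7 = 402610/7.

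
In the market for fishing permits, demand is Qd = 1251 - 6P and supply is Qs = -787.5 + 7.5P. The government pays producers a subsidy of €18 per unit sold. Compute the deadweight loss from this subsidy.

Deadweight loss = €540

Pre-subsidy: 1251 - 6P = -787.5 + 7.5P gives P* = 151, Q* = 345.
With the subsidy, sellers receive Ps = Pb + 18 for each unit, where Pb is the price buyers pay.
Supply in terms of Pb becomes Qs = -787.5 + 7.5(Pb + 18) = -652.5 + 7.5Pb. Setting this equal to demand: 1251 - 6Pb = -652.5 + 7.5Pb, so Pb = 141.
Sellers receive Ps = 141 + 18 = 159; Q' = 1251 − 6·141 = 405.
The subsidy expands output by 405 − 345 = 60 past the efficient level; on those units the gap between marginal cost and willingness to pay runs from 0 up to 18.
DWL = ½ × 18 × 60 = 540.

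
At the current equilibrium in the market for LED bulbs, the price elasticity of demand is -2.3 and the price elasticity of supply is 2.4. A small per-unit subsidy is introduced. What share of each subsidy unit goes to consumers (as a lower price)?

For a small subsidy around the equilibrium, the benefit split depends on the relative slopes, which at a point are proportional to the elasticities.
Buyer share = εs/(εs + |εd|) = 2.4/(2.4 + 2.3) = 24/47; seller share = |εd|/(εs + |εd|) = 23/47.

Consumer share = 24/47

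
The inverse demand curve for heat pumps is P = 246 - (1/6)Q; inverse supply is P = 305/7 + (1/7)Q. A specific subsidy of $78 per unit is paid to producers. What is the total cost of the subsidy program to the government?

Government cost = $70668

Pre-subsidy: 246 - (1/6)Q = 305/7 + (1/7)Q gives Q* = 654 and P* = 137.
With the subsidy, sellers receive Ps = Pb + 78 for each unit, where Pb is the price buyers pay.
On the curves, Pb = 246 - (1/6)Q and Ps = 305/7 + (1/7)Q; the wedge Ps − Pb = 78 gives 305/7 + (1/7)Q − (246 - (1/6)Q) = 78, so Q' = 906.
Then Pb = 246 − (1/6)·906 = 95 and Ps = 305/7 + (1/7)·906 = 173.
Government outlay = subsidy × quantity = 78 × 906 = 70668.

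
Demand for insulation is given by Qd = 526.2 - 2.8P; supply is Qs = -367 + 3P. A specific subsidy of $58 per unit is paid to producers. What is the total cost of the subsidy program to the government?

Pre-subsidy: 526.2 - 2.8P = -367 + 3P gives P* = 154, Q* = 95.
With the subsidy, sellers receive Ps = Pb + 58 for each unit, where Pb is the price buyers pay.
Supply in terms of Pb becomes Qs = -367 + 3(Pb + 58) = -193 + 3Pb. Setting this equal to demand: 526.2 - 2.8Pb = -193 + 3Pb, so Pb = 124.
Sellers receive Ps = 124 + 58 = 182; Q' = 526.2 − 2.8·124 = 179.
Government outlay = subsidy × quantity = 58 × 179 = 10382.

Government cost = $10382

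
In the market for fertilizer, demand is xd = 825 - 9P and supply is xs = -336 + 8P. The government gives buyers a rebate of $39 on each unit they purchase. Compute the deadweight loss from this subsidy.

Pre-subsidy: 825 - 9P = -336 + 8P gives P* = 1161/17, x* = 3576/17.
With the rebate, buyers effectively pay Pb = Ps − 39, where Ps is the price sellers receive.
Demand in terms of Ps becomes xd = 825 − 9(Ps − 39) = 1176 - 9Ps. Setting this equal to supply: 1176 - 9Ps = -336 + 8Ps, so Ps = 1512/17.
Buyers pay Pb = 1512/17 − 39 = 849/17; x' = -336 + 8·(1512/17) = 6384/17.
The subsidy expands output by 6384/17 − 3576/17 = 2808/17 past the efficient level; on those units the gap between marginal cost and willingness to pay runs from 0 up to 39.
DWL = ½ × 39 × 2808/17 = 54756/17.

Deadweight loss = 54756/17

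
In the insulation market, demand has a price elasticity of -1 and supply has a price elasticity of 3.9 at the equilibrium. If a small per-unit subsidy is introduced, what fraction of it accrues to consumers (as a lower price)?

For a small subsidy around the equilibrium, the benefit split depends on the relative slopes, which at a point are proportional to the elasticities.
Buyer share = εs/(εs + |εd|) = 3.9/(3.9 + 1) = 39/49; seller share = |εd|/(εs + |εd|) = 10/49.

Consumer share = 39/49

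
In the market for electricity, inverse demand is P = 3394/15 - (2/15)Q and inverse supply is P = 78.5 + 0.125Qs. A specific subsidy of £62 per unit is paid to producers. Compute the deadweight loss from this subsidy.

Pre-subsidy: 3394/15 - (2/15)Q = 78.5 + 0.125Q gives Q* = 572 and P* = 150.
With the subsidy, sellers receive Ps = Pb + 62 for each unit, where Pb is the price buyers pay.
On the curves, Pb = 3394/15 - (2/15)Q and Ps = 78.5 + 0.125Q; the wedge Ps − Pb = 62 gives 78.5 + 0.125Q − (3394/15 - (2/15)Q) = 62, so Q' = 812.
Then Pb = 3394/15 − (2/15)·812 = 118 and Ps = 78.5 + 0.125·812 = 180.
The subsidy expands output by 812 − 572 = 240 past the efficient level; on those units the gap between marginal cost and willingness to pay runs from 0 up to 62.
DWL = ½ × 62 × 240 = 7440.

Deadweight loss = £7440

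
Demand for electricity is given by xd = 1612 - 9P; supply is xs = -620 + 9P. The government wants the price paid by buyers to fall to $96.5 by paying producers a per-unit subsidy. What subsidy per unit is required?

At a buyer price of 96.5, quantity demanded is 1612 − 9·96.5 = 743.5.
Sellers supply 743.5 only when they receive Ps with -620 + 9·Ps = 743.5, i.e. Ps = 151.5.
s = Ps − Pb = 151.5 − 96.5 = 55.

Required subsidy s = $55 per unit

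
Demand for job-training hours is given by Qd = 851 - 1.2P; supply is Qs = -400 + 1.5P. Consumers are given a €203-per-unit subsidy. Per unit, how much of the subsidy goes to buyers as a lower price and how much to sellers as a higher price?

Pre-subsidy: 851 - 1.2P = -400 + 1.5P gives P* = 1390/3, Q* = 295.
With the rebate, buyers effectively pay Pb = Ps − 203, where Ps is the price sellers receive.
Demand in terms of Ps becomes Qd = 851 − 1.2(Ps − 203) = 1094.6 - 1.2Ps. Setting this equal to supply: 1094.6 - 1.2Ps = -400 + 1.5Ps, so Ps = 4982/9.
Buyers pay Pb = 4982/9 − 203 = 3155/9; Q' = -400 + 1.5·(4982/9) = 1291/3.
Buyers' price falls by P* − Pb = 1390/3 − 3155/9 = 1015/9; sellers' price rises by Ps − P* = 4982/9 − 1390/3 = 812/9.

Buyers gain 1015/9 per unit; sellers gain 812/9 per unit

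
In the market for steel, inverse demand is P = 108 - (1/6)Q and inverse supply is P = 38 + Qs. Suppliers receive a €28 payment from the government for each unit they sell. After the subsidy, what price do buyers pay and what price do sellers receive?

Buyers pay €94; sellers receive €122

Pre-subsidy: 108 - (1/6)Q = 38 + Q gives Q* = 60 and P* = 98.
With the subsidy, sellers receive Ps = Pb + 28 for each unit, where Pb is the price buyers pay.
On the curves, Pb = 108 - (1/6)Q and Ps = 38 + Q; the wedge Ps − Pb = 28 gives 38 + Q − (108 - (1/6)Q) = 28, so Q' = 84.
Then Pb = 108 − (1/6)·84 = 94 and Ps = 38 + 1·84 = 122.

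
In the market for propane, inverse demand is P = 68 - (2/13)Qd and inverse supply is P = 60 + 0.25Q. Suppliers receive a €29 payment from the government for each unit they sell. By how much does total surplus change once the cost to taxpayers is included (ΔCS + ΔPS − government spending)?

Net change in total surplus = -21866/21

Pre-subsidy: 68 - (2/13)Q = 60 + 0.25Q gives Q* = 416/21 and P* = 1364/21.
With the subsidy, sellers receive Ps = Pb + 29 for each unit, where Pb is the price buyers pay.
On the curves, Pb = 68 - (2/13)Q and Ps = 60 + 0.25Q; the wedge Ps − Pb = 29 gives 60 + 0.25Q − (68 - (2/13)Q) = 29, so Q' = 1924/21.
Then Pb = 68 − (2/13)·(1924/21) = 1132/21 and Ps = 60 + 0.25·(1924/21) = 1741/21.
ΔCS = ½(416/21 + 1924/21)(1364/21 − 1132/21) = 30160/49; ΔPS = ½(416/21 + 1924/21)(1741/21 − 1364/21) = 49010/49.
Government spending = 29 × 1924/21 = 55796/21.
Net change = 30160/49 + 49010/49 − 55796/21 = -21866/21. The loss equals the DWL triangle ½·29·1508/21.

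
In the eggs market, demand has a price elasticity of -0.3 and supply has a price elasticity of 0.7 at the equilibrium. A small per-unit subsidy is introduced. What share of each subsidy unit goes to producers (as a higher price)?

Producer share = 0.3

For a small subsidy around the equilibrium, the benefit split depends on the relative slopes, which at a point are proportional to the elasticities.
Buyer share = εs/(εs + |εd|) = 0.7/(0.7 + 0.3) = 0.7; seller share = |εd|/(εs + |εd|) = 0.3.
So producers capture 0.3 of the subsidy.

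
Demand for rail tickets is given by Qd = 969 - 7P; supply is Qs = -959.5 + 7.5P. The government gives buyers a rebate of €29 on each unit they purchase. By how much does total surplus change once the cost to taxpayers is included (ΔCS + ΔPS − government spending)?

Net change in total surplus = -€1522.5

Pre-subsidy: 969 - 7P = -959.5 + 7.5P gives P* = 133, Q* = 38.
With the rebate, buyers effectively pay Pb = Ps − 29, where Ps is the price sellers receive.
Demand in terms of Ps becomes Qd = 969 − 7(Ps − 29) = 1172 - 7Ps. Setting this equal to supply: 1172 - 7Ps = -959.5 + 7.5Ps, so Ps = 147.
Buyers pay Pb = 147 − 29 = 118; Q' = -959.5 + 7.5·147 = 143.
ΔCS = ½(38 + 143)(133 − 118) = 1357.5; ΔPS = ½(38 + 143)(147 − 133) = 1267.
Government spending = 29 × 143 = 4147.
Net change = 1357.5 + 1267 − 4147 = -1522.5. The loss equals the DWL triangle ½·29·105.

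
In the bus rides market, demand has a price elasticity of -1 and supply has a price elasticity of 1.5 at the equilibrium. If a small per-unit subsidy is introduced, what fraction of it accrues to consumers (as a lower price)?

Consumer share = 0.6

For a small subsidy around the equilibrium, the benefit split depends on the relative slopes, which at a point are proportional to the elasticities.
Buyer share = εs/(εs + |εd|) = 1.5/(1.5 + 1) = 0.6; seller share = |εd|/(εs + |εd|) = 0.4.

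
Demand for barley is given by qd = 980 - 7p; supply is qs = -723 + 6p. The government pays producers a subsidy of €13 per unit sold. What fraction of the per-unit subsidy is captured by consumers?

Consumer share = 6/13

Pre-subsidy: 980 - 7p = -723 + 6p gives p* = 131, q* = 63.
With the subsidy, sellers receive ps = pb + 13 for each unit, where pb is the price buyers pay.
Supply in terms of pb becomes qs = -723 + 6(pb + 13) = -645 + 6pb. Setting this equal to demand: 980 - 7pb = -645 + 6pb, so pb = 125.
Sellers receive ps = 125 + 13 = 138; q' = 980 − 7·125 = 105.
Buyers' price falls by p* − pb = 131 − 125 = 6; sellers' price rises by ps − p* = 138 − 131 = 7.
So consumers capture 6/13 = 6/13 of each unit of subsidy.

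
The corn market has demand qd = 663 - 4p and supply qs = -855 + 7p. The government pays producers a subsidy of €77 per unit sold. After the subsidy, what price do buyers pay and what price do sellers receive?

Pre-subsidy: 663 - 4p = -855 + 7p gives p* = 138, q* = 111.
With the subsidy, sellers receive ps = pb + 77 for each unit, where pb is the price buyers pay.
Supply in terms of pb becomes qs = -855 + 7(pb + 77) = -316 + 7pb. Setting this equal to demand: 663 - 4pb = -316 + 7pb, so pb = 89.
Sellers receive ps = 89 + 77 = 166; q' = 663 − 4·89 = 307.

Buyers pay €89; sellers receive €166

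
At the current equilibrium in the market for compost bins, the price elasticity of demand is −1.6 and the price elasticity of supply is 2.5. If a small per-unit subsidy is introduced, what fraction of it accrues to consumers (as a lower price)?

For a small subsidy around the equilibrium, the benefit split depends on the relative slopes, which at a point are proportional to the elasticities.
Buyer share = εs/(εs + |εd|) = 2.5/(2.5 + 1.6) = 25/41; seller share = |εd|/(εs + |εd|) = 16/41.

Consumer share = 25/41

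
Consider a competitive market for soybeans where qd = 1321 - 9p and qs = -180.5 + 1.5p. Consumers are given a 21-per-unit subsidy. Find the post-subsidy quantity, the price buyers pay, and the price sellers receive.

Pre-subsidy: 1321 - 9p = -180.5 + 1.5p gives p* = 143, q* = 34.
With the rebate, buyers effectively pay pb = ps − 21, where ps is the price sellers receive.
Demand in terms of ps becomes qd = 1321 − 9(ps − 21) = 1510 - 9ps. Setting this equal to supply: 1510 - 9ps = -180.5 + 1.5ps, so ps = 161.
Buyers pay pb = 161 − 21 = 140; q' = -180.5 + 1.5·161 = 61.

q' = 61; buyers pay 140; sellers receive 161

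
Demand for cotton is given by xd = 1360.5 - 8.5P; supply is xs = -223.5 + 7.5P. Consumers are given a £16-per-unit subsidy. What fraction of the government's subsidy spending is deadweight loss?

DWL / government spending = 85/1554

Pre-subsidy: 1360.5 - 8.5P = -223.5 + 7.5P gives P* = 99, x* = 519.
With the rebate, buyers effectively pay Pb = Ps − 16, where Ps is the price sellers receive.
Demand in terms of Ps becomes xd = 1360.5 − 8.5(Ps − 16) = 1496.5 - 8.5Ps. Setting this equal to supply: 1496.5 - 8.5Ps = -223.5 + 7.5Ps, so Ps = 107.5.
Buyers pay Pb = 107.5 − 16 = 91.5; x' = -223.5 + 7.5·107.5 = 582.75.
ΔCS = ½(519 + 582.75)(99 − 91.5) = 4131.5625; ΔPS = ½(519 + 582.75)(107.5 − 99) = 4682.4375.
Government spending = 16 × 582.75 = 9324.
DWL = ½ × 16 × (582.75 − 519) = 510; fraction = 510 / 9324 = 85/1554.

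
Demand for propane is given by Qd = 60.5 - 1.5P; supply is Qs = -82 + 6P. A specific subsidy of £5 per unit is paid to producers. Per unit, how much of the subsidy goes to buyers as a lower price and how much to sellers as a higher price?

Pre-subsidy: 60.5 - 1.5P = -82 + 6P gives P* = 19, Q* = 32.
With the subsidy, sellers receive Ps = Pb + 5 for each unit, where Pb is the price buyers pay.
Supply in terms of Pb becomes Qs = -82 + 6(Pb + 5) = -52 + 6Pb. Setting this equal to demand: 60.5 - 1.5Pb = -52 + 6Pb, so Pb = 15.
Sellers receive Ps = 15 + 5 = 20; Q' = 60.5 − 1.5·15 = 38.
Buyers' price falls by P* − Pb = 19 − 15 = 4; sellers' price rises by Ps − P* = 20 − 19 = 1.

Buyers gain £4 per unit; sellers gain £1 per unit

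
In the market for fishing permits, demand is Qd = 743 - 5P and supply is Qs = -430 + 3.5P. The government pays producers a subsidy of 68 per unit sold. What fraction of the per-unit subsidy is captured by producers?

Producer share = 10/17

Pre-subsidy: 743 - 5P = -430 + 3.5P gives P* = 138, Q* = 53.
With the subsidy, sellers receive Ps = Pb + 68 for each unit, where Pb is the price buyers pay.
Supply in terms of Pb becomes Qs = -430 + 3.5(Pb + 68) = -192 + 3.5Pb. Setting this equal to demand: 743 - 5Pb = -192 + 3.5Pb, so Pb = 110.
Sellers receive Ps = 110 + 68 = 178; Q' = 743 − 5·110 = 193.
Buyers' price falls by P* − Pb = 138 − 110 = 28; sellers' price rises by Ps − P* = 178 − 138 = 40.
So producers capture 40/68 = 10/17 of each unit of subsidy.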